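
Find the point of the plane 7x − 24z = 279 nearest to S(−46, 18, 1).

(-39, 18, -23)

n = (7, 0, −24), |n|² = 625, and n·S − 279 = -625.
t = -625/625 = -1, so the foot is S − t·n = (−46, 18, 1) − (-1)·(7, 0, −24) = (−39, 18, −23).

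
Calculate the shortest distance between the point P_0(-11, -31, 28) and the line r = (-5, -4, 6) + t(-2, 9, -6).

Direction vector d = (-2, 9, -6).
AP = (-6, -27, 22), and AP × d = (-36, -80, -108).
|AP × d|² = 19360 and |d|² = 121, so the distance is √(19360/121) = √160 = 4√10.

4√10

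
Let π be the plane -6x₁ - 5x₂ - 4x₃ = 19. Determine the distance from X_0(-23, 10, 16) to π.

Normal vector n = (-6, -5, -4), and n·(-23, 10, 16) - 19 = 5.
|n| = √(36 + 25 + 16) = √77, so the distance is |5|/√77 = 5/√77.

5/√77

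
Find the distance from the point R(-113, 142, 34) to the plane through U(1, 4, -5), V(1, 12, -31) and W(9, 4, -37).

6

UV = (0, 8, -26) and UW = (8, 0, -32), so a normal is n = UV × UW = (-256, -208, -64).
Then n·(-113, 142, 34) - (-768) = -2016.
|n| = √(65536 + 43264 + 4096) = 336, so the distance is |-2016|/336 = 6.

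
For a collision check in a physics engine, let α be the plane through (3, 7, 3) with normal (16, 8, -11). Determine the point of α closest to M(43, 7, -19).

n = (16, 8, -11), |n|² = 441, and n·M − 71 = 882.
t = 882/441 = 2, so the foot is M − t·n = (43, 7, -19) − 2·(16, 8, -11) = (11, -9, 3).

(11, -9, 3)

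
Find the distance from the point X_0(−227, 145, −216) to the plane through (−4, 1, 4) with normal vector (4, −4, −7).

The plane has equation n·(r − (−4, 1, 4)) = 0, i.e. n·r = -48.
Then n·(−227, 145, −216) − (−48) = 72.
|n| = √(16 + 16 + 49) = 9, so the distance is |72|/9 = 8.

8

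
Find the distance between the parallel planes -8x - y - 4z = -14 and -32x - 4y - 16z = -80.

Divide the second equation by 4 to match normals: -8x - y - 4z = -20.
With common normal n = (-8, -1, -4) (|n| = 9), the distance is |(-14) − (-20)|/|n| = 6/9 = 2/3.

2/3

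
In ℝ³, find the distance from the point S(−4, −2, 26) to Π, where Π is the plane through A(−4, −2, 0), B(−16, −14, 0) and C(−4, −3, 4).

26/√33

AB = (−12, −12, 0) and AC = (0, −1, 4), so a normal is n = AB × AC = (−48, 48, 12).
n = (−48, 48, 12); n·P − 96 = 312; |n| = 12√33; distance = 312/(12√33) = 26/√33.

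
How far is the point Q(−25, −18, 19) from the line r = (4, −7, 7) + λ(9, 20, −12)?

√481

Direction vector d = (9, 20, −12).
AP = (−29, −11, 12); AP·d = -625, |AP|² = 1106, |d|² = 625.
distance² = |AP|² − (AP·d)²/|d|² = 1106 − 390625/625 = 481, so the distance is √481.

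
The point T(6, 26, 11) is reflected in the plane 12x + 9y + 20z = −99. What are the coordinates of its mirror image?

n = (12, 9, 20), |n|² = 625, n·T − (-99) = 625, so t = 625/625 = 1.
Foot F = T − 1·n = (−6, 17, −9); the reflection is 2F − T = (−18, 8, −29).

(-18, 8, -29)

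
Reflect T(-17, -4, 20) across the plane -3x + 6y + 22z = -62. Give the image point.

(-11, -16, -24)

With n = (-3, 6, 22), the signed offset is (n·T − (-62))/|n|² = 529/529 = 1.
T' = T − 2t·n = (-17, -4, 20) − 2·(-3, 6, 22) = (-11, -16, -24).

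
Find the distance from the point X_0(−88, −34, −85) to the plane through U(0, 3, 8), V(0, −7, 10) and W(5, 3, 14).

UV = (0, −10, 2) and UW = (5, 0, 6), so a normal is n = UV × UW = (−60, 10, 50).
Then n·(−88, −34, −85) − 430 = 260.
|n| = √(3600 + 100 + 2500) = 10√62, so the distance is |260|/(10√62) = 26/√62.

13√62/31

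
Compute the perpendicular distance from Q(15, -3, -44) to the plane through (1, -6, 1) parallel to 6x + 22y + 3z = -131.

15/23

Parallel planes share the normal n = (6, 22, 3); since (1, -6, 1) lies on the plane, its equation is 6x + 22y + 3z = -123.
Then n·(15, -3, -44) - (-123) = 15.
|n| = √(36 + 484 + 9) = 23, so the distance is |15|/23 = 15/23.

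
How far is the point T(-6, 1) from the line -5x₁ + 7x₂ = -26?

63/√74

d = |(-5)·(-6) + 7·1 − (-26)| / √(25 + 49) = |63|/√74 = 63/√74.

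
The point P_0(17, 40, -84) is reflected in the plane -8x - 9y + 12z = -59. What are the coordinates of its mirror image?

With n = (-8, -9, 12), the signed offset is (n·P_0 − (-59))/|n|² = -1445/289 = -5.
P_0' = P_0 − 2t·n = (17, 40, -84) − (-10)·(-8, -9, 12) = (-63, -50, 36).

(-63, -50, 36)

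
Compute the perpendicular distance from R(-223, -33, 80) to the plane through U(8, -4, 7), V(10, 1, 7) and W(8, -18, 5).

UV = (2, 5, 0) and UW = (0, -14, -2), so a normal is n = UV × UW = (-10, 4, -28).
Then n·(-223, -33, 80) - (-292) = 150.
|n| = √(100 + 16 + 784) = 30, so the distance is |150|/30 = 5.

5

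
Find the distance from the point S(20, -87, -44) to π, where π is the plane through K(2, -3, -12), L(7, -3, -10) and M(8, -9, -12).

28/√33

KL = (5, 0, 2) and KM = (6, -6, 0), so a normal is n = KL × KM = (12, 12, -30).
Then n·(20, -87, -44) - 348 = 168.
|n| = √(144 + 144 + 900) = 6√33, so the distance is |168|/(6√33) = 28/√33.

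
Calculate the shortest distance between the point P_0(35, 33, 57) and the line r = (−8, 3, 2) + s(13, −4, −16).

√5333

Direction vector d = (13, −4, −16).
AP = (43, 30, 55), and AP × d = (−260, 1403, −562).
|AP × d|² = 2351853 and |d|² = 441, so the distance is √(2351853/441) = √5333.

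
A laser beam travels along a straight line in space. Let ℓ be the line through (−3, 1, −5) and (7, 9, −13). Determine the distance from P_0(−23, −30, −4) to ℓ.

A direction vector is d = (10, 8, −8).
AP = (−20, −31, 1); AP·d = -456, |AP|² = 1362, |d|² = 228.
distance² = |AP|² − (AP·d)²/|d|² = 1362 − 207936/228 = 450, so the distance is 15√2.

15√2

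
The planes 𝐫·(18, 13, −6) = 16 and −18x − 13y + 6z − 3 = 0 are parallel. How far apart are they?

Divide the second equation by -1 to match normals: 18x + 13y − 6z = -3.
Both planes have normal n = (18, 13, −6), |n| = 23. Any point on the first plane is at distance |(-3) − 16|/|n| = 19/23 from the second.

19/23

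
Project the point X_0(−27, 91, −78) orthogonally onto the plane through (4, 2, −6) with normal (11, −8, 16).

(28, 51, 2)

The perpendicular from X_0 has direction n = (11, −8, 16): r = (−27, 91, −78) + t(11, −8, 16).
Substitute into the plane: n·(X_0 + tn) = -68 gives -2273 + 441t = -68, so t = 5.
Foot = (−27, 91, −78) + 5·(11, −8, 16) = (28, 51, 2).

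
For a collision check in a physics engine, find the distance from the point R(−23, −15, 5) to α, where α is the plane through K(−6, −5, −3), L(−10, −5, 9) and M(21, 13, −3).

4/11

KL = (−4, 0, 12) and KM = (27, 18, 0), so a normal is n = KL × KM = (−216, 324, −72).
d = |(-216)·(-23) + 324·(-15) + (-72)·5 − (-108)| / √(46656 + 104976 + 5184) = |-144| / 396 = 4/11.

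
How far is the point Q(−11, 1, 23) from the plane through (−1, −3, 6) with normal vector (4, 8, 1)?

1

The plane has equation n·(r − (−1, −3, 6)) = 0, i.e. n·r = -22.
d = |4·(-11) + 8·1 + 1·23 − (-22)| / √(16 + 64 + 1) = |9| / 9 = 1.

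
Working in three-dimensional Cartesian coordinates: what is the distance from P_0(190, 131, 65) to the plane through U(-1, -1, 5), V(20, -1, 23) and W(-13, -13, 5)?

UV = (21, 0, 18) and UW = (-12, -12, 0), so a normal is n = UV × UW = (216, -216, -252).
n = (216, -216, -252); n·P − (-1260) = -2376; |n| = 396; distance = 2376/396 = 6.

6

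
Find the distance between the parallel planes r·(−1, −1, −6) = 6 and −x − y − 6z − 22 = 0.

8√38/19

With common normal n = (−1, −1, −6) (|n| = √38), the distance is |6 − 22|/|n| = 16/√38 = 8√38/19.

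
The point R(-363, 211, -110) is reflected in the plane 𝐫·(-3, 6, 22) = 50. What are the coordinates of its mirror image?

(-8379/23, 4913/23, -2310/23)

n = (-3, 6, 22), |n|² = 529, n·R − 50 = -115, so t = -115/529 = -5/23.
Foot F = R − (-5/23)·n = (-8364/23, 4883/23, -2420/23); the reflection is 2F − R = (-8379/23, 4913/23, -2310/23).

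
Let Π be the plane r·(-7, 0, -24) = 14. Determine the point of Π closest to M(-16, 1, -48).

n = (-7, 0, -24), |n|² = 625, and n·M − 14 = 1250.
t = 1250/625 = 2, so the foot is M − t·n = (-16, 1, -48) − 2·(-7, 0, -24) = (-2, 1, 0).

(-2, 1, 0)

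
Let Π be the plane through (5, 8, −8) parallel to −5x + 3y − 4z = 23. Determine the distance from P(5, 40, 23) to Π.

14√2/5

Parallel planes share the normal n = (−5, 3, −4); since (5, 8, −8) lies on the plane, its equation is −5x + 3y − 4z = 31.
Then n·(5, 40, 23) − 31 = −28.
|n| = √(25 + 9 + 16) = 5√2, so the distance is |-28|/(5√2) = 14√2/5.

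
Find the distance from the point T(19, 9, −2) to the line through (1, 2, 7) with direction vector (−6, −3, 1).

2√10

Direction vector d = (−6, −3, 1).
AP = (18, 7, −9), and AP × d = (−20, 36, −12).
|AP × d|² = 1840 and |d|² = 46, so the distance is √(1840/46) = √40 = 2√10.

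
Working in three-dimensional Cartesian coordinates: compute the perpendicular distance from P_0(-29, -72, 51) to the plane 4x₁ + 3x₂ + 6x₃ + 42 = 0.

Normal vector n = (4, 3, 6), and n·(-29, -72, 51) - (-42) = 16.
|n| = √(16 + 9 + 36) = √61, so the distance is |16|/√61 = 16√61/61.

16√61/61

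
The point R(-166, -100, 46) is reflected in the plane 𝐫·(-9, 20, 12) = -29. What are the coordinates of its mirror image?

(-4096/25, -524/5, 1078/25)

n = (-9, 20, 12), |n|² = 625, n·R − (-29) = 75, so t = 75/625 = 3/25.
Foot F = R − (3/25)·n = (-4123/25, -512/5, 1114/25); the reflection is 2F − R = (-4096/25, -524/5, 1078/25).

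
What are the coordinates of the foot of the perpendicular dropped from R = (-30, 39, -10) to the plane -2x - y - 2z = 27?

The perpendicular from R has direction n = (-2, -1, -2): r = (-30, 39, -10) + μ(-2, -1, -2).
Substitute into the plane: n·(R + μn) = 27 gives 41 + 9μ = 27, so μ = -14/9.
Foot = (-30, 39, -10) + (-14/9)·(-2, -1, -2) = (-242/9, 365/9, -62/9).

(-242/9, 365/9, -62/9)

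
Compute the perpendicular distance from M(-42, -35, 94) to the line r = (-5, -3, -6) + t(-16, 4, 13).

3√593

Direction vector d = (-16, 4, 13).
AP = (-37, -32, 100); AP·d = 1764, |AP|² = 12393, |d|² = 441.
distance² = |AP|² − (AP·d)²/|d|² = 12393 − 3111696/441 = 5337, so the distance is 3√593.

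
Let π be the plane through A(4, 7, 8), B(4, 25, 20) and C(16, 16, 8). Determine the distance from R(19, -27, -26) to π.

23/√61

AB = (0, 18, 12) and AC = (12, 9, 0), so a normal is n = AB × AC = (-108, 144, -216).
Then n·(19, -27, -26) - (-1152) = 828.
|n| = √(11664 + 20736 + 46656) = 36√61, so the distance is |828|/(36√61) = 23√61/61.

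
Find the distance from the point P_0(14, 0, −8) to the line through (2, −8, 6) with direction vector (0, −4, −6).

Direction vector d = (0, −4, −6).
AP = (12, 8, −14), and AP × d = (−104, 72, −48).
|AP × d|² = 18304 and |d|² = 52, so the distance is √(18304/52) = √352 = 4√22.

4√22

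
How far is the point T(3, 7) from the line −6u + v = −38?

27√37/37

d = |(-6)·3 + 1·7 − (-38)| / √(36 + 1) = |27|/√37 = 27√37/37.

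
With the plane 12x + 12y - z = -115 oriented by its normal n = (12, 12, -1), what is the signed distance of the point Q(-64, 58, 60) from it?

-1

n·Q − (-115) = -17.
|n| = 17, so the signed distance is -17/17 = -1.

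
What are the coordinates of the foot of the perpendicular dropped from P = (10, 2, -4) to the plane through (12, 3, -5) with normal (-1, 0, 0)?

(12, 2, -4)

The perpendicular from P has direction n = (-1, 0, 0): r = (10, 2, -4) + λ(-1, 0, 0).
Substitute into the plane: n·(P + λn) = -12 gives -10 + 1λ = -12, so λ = -2.
Foot = (10, 2, -4) + (-2)·(-1, 0, 0) = (12, 2, -4).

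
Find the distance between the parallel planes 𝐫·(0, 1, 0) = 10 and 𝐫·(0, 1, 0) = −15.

25

With common normal n = (0, 1, 0) (|n| = 1), the distance is |10 − (-15)|/|n| = 25/1 = 25.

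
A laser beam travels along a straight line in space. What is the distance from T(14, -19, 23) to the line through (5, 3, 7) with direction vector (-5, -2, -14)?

Direction vector d = (-5, -2, -14).
AP = (9, -22, 16), and AP × d = (340, 46, -128).
|AP × d|² = 134100 and |d|² = 225, so the distance is √(134100/225) = √596 = 2√149.

2√149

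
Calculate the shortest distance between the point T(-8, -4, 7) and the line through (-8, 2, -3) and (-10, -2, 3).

A direction vector is d = (-2, -4, 6).
AP = (0, -6, 10), and AP × d = (4, -20, -12).
|AP × d|² = 560 and |d|² = 56, so the distance is √(560/56) = √10.

√10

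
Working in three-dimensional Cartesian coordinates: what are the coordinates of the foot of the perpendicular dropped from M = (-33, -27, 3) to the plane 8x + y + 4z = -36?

(-9, -24, 15)

The perpendicular from M has direction n = (8, 1, 4): r = (-33, -27, 3) + μ(8, 1, 4).
Substitute into the plane: n·(M + μn) = -36 gives -279 + 81μ = -36, so μ = 3.
Foot = (-33, -27, 3) + 3·(8, 1, 4) = (-9, -24, 15).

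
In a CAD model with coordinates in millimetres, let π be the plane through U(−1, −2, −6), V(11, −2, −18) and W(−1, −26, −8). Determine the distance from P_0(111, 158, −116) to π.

UV = (12, 0, −12) and UW = (0, −24, −2), so a normal is n = UV × UW = (−288, 24, −288).
Then n·(111, 158, −116) − 1968 = 3264.
|n| = √(82944 + 576 + 82944) = 408, so the distance is |3264|/408 = 8.

8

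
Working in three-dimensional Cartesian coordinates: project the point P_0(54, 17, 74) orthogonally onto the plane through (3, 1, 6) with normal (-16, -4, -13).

(-10, 1, 22)

n = (-16, -4, -13), |n|² = 441, and n·P_0 − (-130) = -1764.
t = -1764/441 = -4, so the foot is P_0 − t·n = (54, 17, 74) − (-4)·(-16, -4, -13) = (-10, 1, 22).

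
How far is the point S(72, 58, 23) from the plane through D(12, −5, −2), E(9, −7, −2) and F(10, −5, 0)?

19/√17

DE = (−3, −2, 0) and DF = (−2, 0, 2), so a normal is n = DE × DF = (−4, 6, −4).
d = |(-4)·72 + 6·58 + (-4)·23 − (-70)| / √(16 + 36 + 16) = |38| / (2√17) = 19√17/17.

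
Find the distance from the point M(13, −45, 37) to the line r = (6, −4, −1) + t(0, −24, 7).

Direction vector d = (0, −24, 7).
AP = (7, −41, 38), and AP × d = (625, −49, −168).
|AP × d|² = 421250 and |d|² = 625, so the distance is √(421250/625) = √674.

√674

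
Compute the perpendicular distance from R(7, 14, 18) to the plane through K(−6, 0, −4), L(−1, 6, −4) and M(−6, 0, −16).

8√61/61

KL = (5, 6, 0) and KM = (0, 0, −12), so a normal is n = KL × KM = (−72, 60, 0).
Then n·(7, 14, 18) − 432 = −96.
|n| = √(5184 + 3600 + 0) = 12√61, so the distance is |-96|/(12√61) = 8/√61.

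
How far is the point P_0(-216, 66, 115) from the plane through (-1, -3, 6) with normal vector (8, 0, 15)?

The plane has equation n·(r − (-1, -3, 6)) = 0, i.e. n·r = 82.
Then n·(-216, 66, 115) - 82 = -85.
|n| = √(64 + 0 + 225) = 17, so the distance is |-85|/17 = 5.

5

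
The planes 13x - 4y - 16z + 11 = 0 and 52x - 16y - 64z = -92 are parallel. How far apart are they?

4/7

Divide the second equation by 4 to match normals: 13x - 4y - 16z = -23.
With common normal n = (13, -4, -16) (|n| = 21), the distance is |(-11) − (-23)|/|n| = 12/21 = 4/7.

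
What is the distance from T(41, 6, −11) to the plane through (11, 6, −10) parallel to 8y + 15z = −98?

Parallel planes share the normal n = (0, 8, 15); since (11, 6, −10) lies on the plane, its equation is 8y + 15z = -102.
Then n·(41, 6, −11) − (−102) = −15.
|n| = √(0 + 64 + 225) = 17, so the distance is |-15|/17 = 15/17.

15/17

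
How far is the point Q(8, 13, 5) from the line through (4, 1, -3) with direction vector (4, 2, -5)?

4√14

Direction vector d = (4, 2, -5).
AP = (4, 12, 8); AP·d = 0, |AP|² = 224, |d|² = 45.
distance² = |AP|² − (AP·d)²/|d|² = 224 − 0/45 = 224, so the distance is 4√14.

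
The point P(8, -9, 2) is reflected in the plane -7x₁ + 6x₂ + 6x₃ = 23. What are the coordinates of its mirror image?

(-6, 3, 14)

n = (-7, 6, 6), |n|² = 121, n·P − 23 = -121, so t = -121/121 = -1.
Foot F = P − (-1)·n = (1, -3, 8); the reflection is 2F − P = (-6, 3, 14).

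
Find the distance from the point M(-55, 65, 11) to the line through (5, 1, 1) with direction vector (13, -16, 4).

2√185

Direction vector d = (13, -16, 4).
AP = (-60, 64, 10); AP·d = -1764, |AP|² = 7796, |d|² = 441.
distance² = |AP|² − (AP·d)²/|d|² = 7796 − 3111696/441 = 740, so the distance is 2√185.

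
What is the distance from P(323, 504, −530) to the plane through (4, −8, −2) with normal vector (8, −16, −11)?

8

The plane has equation n·(r − (4, −8, −2)) = 0, i.e. n·r = 182.
d = |8·323 + (-16)·504 + (-11)·(-530) − 182| / √(64 + 256 + 121) = |168| / 21 = 8.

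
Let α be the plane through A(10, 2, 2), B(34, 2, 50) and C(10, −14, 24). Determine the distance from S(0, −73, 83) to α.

17/21

AB = (24, 0, 48) and AC = (0, −16, 22), so a normal is n = AB × AC = (768, −528, −384).
n = (768, −528, −384); n·P − 5856 = 816; |n| = 1008; distance = 816/1008 = 17/21.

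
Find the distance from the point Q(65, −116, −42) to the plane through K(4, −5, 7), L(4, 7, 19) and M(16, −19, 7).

KL = (0, 12, 12) and KM = (12, −14, 0), so a normal is n = KL × KM = (168, 144, −144).
Then n·(65, −116, −42) − (−1056) = 1320.
|n| = √(28224 + 20736 + 20736) = 264, so the distance is |1320|/264 = 5.

5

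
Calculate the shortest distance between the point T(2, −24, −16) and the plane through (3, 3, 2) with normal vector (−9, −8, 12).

The plane has equation n·(r − (3, 3, 2)) = 0, i.e. n·r = -27.
Then n·(2, −24, −16) − (−27) = 9.
|n| = √(81 + 64 + 144) = 17, so the distance is |9|/17 = 9/17.

9/17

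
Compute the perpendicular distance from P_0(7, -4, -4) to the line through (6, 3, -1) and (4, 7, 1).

A direction vector is d = (-2, 4, 2).
AP = (1, -7, -3); AP·d = -36, |AP|² = 59, |d|² = 24.
distance² = |AP|² − (AP·d)²/|d|² = 59 − 1296/24 = 5, so the distance is √5.

√5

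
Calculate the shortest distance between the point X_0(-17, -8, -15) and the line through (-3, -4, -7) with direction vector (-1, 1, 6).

√238

Direction vector d = (-1, 1, 6).
AP = (-14, -4, -8); AP·d = -38, |AP|² = 276, |d|² = 38.
distance² = |AP|² − (AP·d)²/|d|² = 276 − 1444/38 = 238, so the distance is √238.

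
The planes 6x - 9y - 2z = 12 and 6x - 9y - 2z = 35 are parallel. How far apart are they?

With common normal n = (6, -9, -2) (|n| = 11), the distance is |12 − 35|/|n| = 23/11.

23/11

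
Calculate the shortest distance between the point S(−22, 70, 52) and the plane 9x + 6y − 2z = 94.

n = (9, 6, −2); n·P − 94 = 24; |n| = 11; distance = 24/11.

24/11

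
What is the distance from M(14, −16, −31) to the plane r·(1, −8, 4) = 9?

Normal vector n = (1, −8, 4), and n·(14, −16, −31) − 9 = 9.
|n| = √(1 + 64 + 16) = 9, so the distance is |9|/9 = 1.

1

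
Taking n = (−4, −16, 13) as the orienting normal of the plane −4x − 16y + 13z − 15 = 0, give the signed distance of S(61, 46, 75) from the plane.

-20/21

n·S − 15 = -20.
|n| = 21, so the signed distance is -20/21.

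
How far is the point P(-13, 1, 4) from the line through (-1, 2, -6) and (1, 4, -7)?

√101

A direction vector is d = (2, 2, -1).
AP = (-12, -1, 10), and AP × d = (-19, 8, -22).
|AP × d|² = 909 and |d|² = 9, so the distance is √(909/9) = √101.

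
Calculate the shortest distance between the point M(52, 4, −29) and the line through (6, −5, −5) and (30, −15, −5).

2√313

A direction vector is d = (24, −10, 0).
AP = (46, 9, −24); AP·d = 1014, |AP|² = 2773, |d|² = 676.
distance² = |AP|² − (AP·d)²/|d|² = 2773 − 1028196/676 = 1252, so the distance is 2√313.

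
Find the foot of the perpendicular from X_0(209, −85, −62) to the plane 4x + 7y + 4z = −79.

The perpendicular from X_0 has direction n = (4, 7, 4): r = (209, −85, −62) + μ(4, 7, 4).
Substitute into the plane: n·(X_0 + μn) = -79 gives -7 + 81μ = -79, so μ = -8/9.
Foot = (209, −85, −62) + (-8/9)·(4, 7, 4) = (1849/9, −821/9, −590/9).

(1849/9, -821/9, -590/9)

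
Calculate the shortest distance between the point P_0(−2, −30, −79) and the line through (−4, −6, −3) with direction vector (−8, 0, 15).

2√433

Direction vector d = (−8, 0, 15).
AP = (2, −24, −76), and AP × d = (−360, 578, −192).
|AP × d|² = 500548 and |d|² = 289, so the distance is √(500548/289) = √1732 = 2√433.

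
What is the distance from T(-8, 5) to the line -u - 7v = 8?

The normal to the line is n = (-1, -7) with |n| = 5√2.
|n·T − 8| = |-27 − 8| = 35, so the distance is 35/(5√2) = 7/√2.

7√2/2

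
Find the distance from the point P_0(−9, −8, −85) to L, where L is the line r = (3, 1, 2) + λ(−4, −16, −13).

Direction vector d = (−4, −16, −13).
AP = (−12, −9, −87), and AP × d = (−1275, 192, 156).
|AP × d|² = 1686825 and |d|² = 441, so the distance is √(1686825/441) = √3825 = 15√17.

15√17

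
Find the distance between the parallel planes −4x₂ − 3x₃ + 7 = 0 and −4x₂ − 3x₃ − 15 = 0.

22/5

Both planes have normal n = (0, −4, −3), |n| = 5. Any point on the first plane is at distance |15 − (-7)|/|n| = 22/5 from the second.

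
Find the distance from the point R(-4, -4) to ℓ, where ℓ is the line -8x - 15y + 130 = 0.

222/17

The normal to the line is n = (-8, -15) with |n| = 17.
|n·R − (-130)| = |92 − (-130)| = 222, so the distance is 222/17.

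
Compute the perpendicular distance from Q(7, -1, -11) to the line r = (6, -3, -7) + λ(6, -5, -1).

Direction vector d = (6, -5, -1).
AP = (1, 2, -4), and AP × d = (-22, -23, -17).
|AP × d|² = 1302 and |d|² = 62, so the distance is √(1302/62) = √21.

√21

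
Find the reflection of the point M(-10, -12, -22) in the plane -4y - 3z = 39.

n = (0, -4, -3), |n|² = 25, n·M − 39 = 75, so t = 75/25 = 3.
Foot F = M − 3·n = (-10, 0, -13); the reflection is 2F − M = (-10, 12, -4).

(-10, 12, -4)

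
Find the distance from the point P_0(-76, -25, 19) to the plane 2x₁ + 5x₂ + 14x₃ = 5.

Normal vector n = (2, 5, 14), and n·(-76, -25, 19) - 5 = -16.
|n| = √(4 + 25 + 196) = 15, so the distance is |-16|/15 = 16/15.

16/15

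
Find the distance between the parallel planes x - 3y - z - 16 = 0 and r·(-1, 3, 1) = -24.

Divide the second equation by -1 to match normals: x - 3y - z = 24.
With common normal n = (1, -3, -1) (|n| = √11), the distance is |16 − 24|/|n| = 8/√11 = 8√11/11.

8√11/11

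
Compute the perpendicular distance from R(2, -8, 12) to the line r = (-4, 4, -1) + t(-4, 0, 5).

2√77

Direction vector d = (-4, 0, 5).
AP = (6, -12, 13); AP·d = 41, |AP|² = 349, |d|² = 41.
distance² = |AP|² − (AP·d)²/|d|² = 349 − 1681/41 = 308, so the distance is 2√77.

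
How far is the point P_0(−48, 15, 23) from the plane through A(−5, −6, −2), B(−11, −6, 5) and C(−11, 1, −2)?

AB = (−6, 0, 7) and AC = (−6, 7, 0), so a normal is n = AB × AC = (−49, −42, −42).
d = |(-49)·(-48) + (-42)·15 + (-42)·23 − 581| / √(2401 + 1764 + 1764) = |175| / 77 = 25/11.

25/11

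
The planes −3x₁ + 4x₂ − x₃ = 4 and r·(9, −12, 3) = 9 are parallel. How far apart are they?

7√26/26

Divide the second equation by -3 to match normals: −3x₁ + 4x₂ − x₃ = -3.
With common normal n = (−3, 4, −1) (|n| = √26), the distance is |4 − (-3)|/|n| = 7/√26 = 7√26/26.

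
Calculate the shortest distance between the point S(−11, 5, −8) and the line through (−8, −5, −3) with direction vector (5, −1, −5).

Direction vector d = (5, −1, −5).
AP = (−3, 10, −5), and AP × d = (−55, −40, −47).
|AP × d|² = 6834 and |d|² = 51, so the distance is √(6834/51) = √134.

√134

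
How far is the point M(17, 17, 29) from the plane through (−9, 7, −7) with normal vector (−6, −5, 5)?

13√86/43

The plane has equation n·(r − (−9, 7, −7)) = 0, i.e. n·r = -16.
n = (−6, −5, 5); n·P − (-16) = -26; |n| = √86; distance = 26/√86.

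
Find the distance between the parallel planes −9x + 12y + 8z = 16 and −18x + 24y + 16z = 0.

Divide the second equation by 2 to match normals: −9x + 12y + 8z = 0.
Both planes have normal n = (−9, 12, 8), |n| = 17. Any point on the first plane is at distance |0 − 16|/|n| = 16/17 from the second.

16/17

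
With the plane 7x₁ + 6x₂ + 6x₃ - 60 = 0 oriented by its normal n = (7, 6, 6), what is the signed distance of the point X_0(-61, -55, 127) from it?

-5

n·X_0 − 60 = -55.
|n| = 11, so the signed distance is -55/11 = -5.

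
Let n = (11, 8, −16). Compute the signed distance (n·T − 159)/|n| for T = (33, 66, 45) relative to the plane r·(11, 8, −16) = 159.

n·T − 159 = 12.
|n| = 21, so the signed distance is 12/21 = 4/7.

4/7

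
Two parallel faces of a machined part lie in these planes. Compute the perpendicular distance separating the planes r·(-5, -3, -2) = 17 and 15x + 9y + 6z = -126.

Divide the second equation by -3 to match normals: -5x - 3y - 2z = 42.
Both planes have normal n = (-5, -3, -2), |n| = √38. Any point on the first plane is at distance |42 − 17|/|n| = 25/√38 = 25√38/38 from the second.

25/√38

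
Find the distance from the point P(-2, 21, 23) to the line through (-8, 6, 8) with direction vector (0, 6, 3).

Direction vector d = (0, 6, 3).
AP = (6, 15, 15), and AP × d = (-45, -18, 36).
|AP × d|² = 3645 and |d|² = 45, so the distance is √(3645/45) = √81 = 9.

9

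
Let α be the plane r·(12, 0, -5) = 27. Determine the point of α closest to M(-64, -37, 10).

n = (12, 0, -5), |n|² = 169, and n·M − 27 = -845.
t = -845/169 = -5, so the foot is M − t·n = (-64, -37, 10) − (-5)·(12, 0, -5) = (-4, -37, -15).

(-4, -37, -15)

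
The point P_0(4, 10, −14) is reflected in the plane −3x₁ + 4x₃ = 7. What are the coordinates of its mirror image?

With n = (−3, 0, 4), the signed offset is (n·P_0 − 7)/|n|² = -75/25 = -3.
P_0' = P_0 − 2t·n = (4, 10, −14) − (-6)·(−3, 0, 4) = (−14, 10, 10).

(-14, 10, 10)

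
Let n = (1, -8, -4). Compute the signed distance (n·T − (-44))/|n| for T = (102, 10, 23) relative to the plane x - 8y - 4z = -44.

n·T − (-44) = -26.
|n| = 9, so the signed distance is -26/9.

-26/9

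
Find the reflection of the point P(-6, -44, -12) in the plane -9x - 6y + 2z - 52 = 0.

n = (-9, -6, 2), |n|² = 121, n·P − 52 = 242, so t = 242/121 = 2.
Foot F = P − 2·n = (12, -32, -16); the reflection is 2F − P = (30, -20, -20).

(30, -20, -20)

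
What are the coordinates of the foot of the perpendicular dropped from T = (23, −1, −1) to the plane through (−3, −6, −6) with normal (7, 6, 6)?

n = (7, 6, 6), |n|² = 121, and n·T − (-93) = 242.
t = 242/121 = 2, so the foot is T − t·n = (23, −1, −1) − 2·(7, 6, 6) = (9, −13, −13).

(9, -13, -13)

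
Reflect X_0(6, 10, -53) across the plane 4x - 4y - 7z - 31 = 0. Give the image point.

(-26, 42, 3)

n = (4, -4, -7), |n|² = 81, n·X_0 − 31 = 324, so t = 324/81 = 4.
Foot F = X_0 − 4·n = (-10, 26, -25); the reflection is 2F − X_0 = (-26, 42, 3).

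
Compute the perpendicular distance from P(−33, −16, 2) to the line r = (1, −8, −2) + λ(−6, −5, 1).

Direction vector d = (−6, −5, 1).
AP = (−34, −8, 4), and AP × d = (12, 10, 122).
|AP × d|² = 15128 and |d|² = 62, so the distance is √(15128/62) = √244 = 2√61.

2√61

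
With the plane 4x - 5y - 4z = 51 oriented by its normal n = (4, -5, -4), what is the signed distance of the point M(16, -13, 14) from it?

22/√57

n·M − 51 = 22.
|n| = √57, so the signed distance is 22/√57.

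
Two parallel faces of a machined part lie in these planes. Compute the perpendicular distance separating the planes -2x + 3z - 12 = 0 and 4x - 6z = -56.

Divide the second equation by -2 to match normals: -2x + 3z = 28.
Both planes have normal n = (-2, 0, 3), |n| = √13. Any point on the first plane is at distance |28 − 12|/|n| = 16/√13 from the second.

16√13/13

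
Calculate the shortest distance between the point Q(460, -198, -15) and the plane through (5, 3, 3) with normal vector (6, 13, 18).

9

The plane has equation n·(r − (5, 3, 3)) = 0, i.e. n·r = 123.
n = (6, 13, 18); n·P − 123 = -207; |n| = 23; distance = 207/23 = 9.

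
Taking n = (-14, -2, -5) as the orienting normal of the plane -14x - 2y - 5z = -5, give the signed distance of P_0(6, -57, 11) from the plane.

-4/3

n·P_0 − (-5) = -20.
|n| = 15, so the signed distance is -20/15 = -4/3.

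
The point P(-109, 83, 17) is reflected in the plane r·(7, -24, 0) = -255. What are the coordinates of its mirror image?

(-53, -109, 17)

n = (7, -24, 0), |n|² = 625, n·P − (-255) = -2500, so t = -2500/625 = -4.
Foot F = P − (-4)·n = (-81, -13, 17); the reflection is 2F − P = (-53, -109, 17).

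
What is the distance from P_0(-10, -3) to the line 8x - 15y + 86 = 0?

d = |8·(-10) + (-15)·(-3) − (-86)| / √(64 + 225) = |51|/17 = 3.

3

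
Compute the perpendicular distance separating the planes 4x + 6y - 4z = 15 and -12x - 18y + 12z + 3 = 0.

7/√17

Divide the second equation by -3 to match normals: 4x + 6y - 4z = 1.
Both planes have normal n = (4, 6, -4), |n| = 2√17. Any point on the first plane is at distance |1 − 15|/|n| = 14/(2√17) = 7/√17 from the second.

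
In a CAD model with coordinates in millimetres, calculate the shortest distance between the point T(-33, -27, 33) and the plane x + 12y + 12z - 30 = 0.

Normal vector n = (1, 12, 12), and n·(-33, -27, 33) - 30 = 9.
|n| = √(1 + 144 + 144) = 17, so the distance is |9|/17 = 9/17.

9/17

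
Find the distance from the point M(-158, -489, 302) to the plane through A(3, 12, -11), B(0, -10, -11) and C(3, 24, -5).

AB = (-3, -22, 0) and AC = (0, 12, 6), so a normal is n = AB × AC = (-132, 18, -36).
d = |(-132)·(-158) + 18·(-489) + (-36)·302 − 216| / √(17424 + 324 + 1296) = |966| / 138 = 7.

7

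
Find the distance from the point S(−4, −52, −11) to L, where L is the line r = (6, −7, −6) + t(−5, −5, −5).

Direction vector d = (−5, −5, −5).
AP = (−10, −45, −5); AP·d = 300, |AP|² = 2150, |d|² = 75.
distance² = |AP|² − (AP·d)²/|d|² = 2150 − 90000/75 = 950, so the distance is 5√38.

5√38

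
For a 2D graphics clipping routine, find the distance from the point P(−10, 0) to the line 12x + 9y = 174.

The normal to the line is n = (12, 9) with |n| = 15.
|n·P − 174| = |-120 − 174| = 294, so the distance is 294/15 = 98/5.

98/5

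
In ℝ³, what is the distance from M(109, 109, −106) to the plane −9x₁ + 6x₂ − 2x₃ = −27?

8

Normal vector n = (−9, 6, −2), and n·(109, 109, −106) − (−27) = −88.
|n| = √(81 + 36 + 4) = 11, so the distance is |-88|/11 = 8.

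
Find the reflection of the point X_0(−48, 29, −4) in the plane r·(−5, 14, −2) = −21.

(-18, -55, 8)

n = (−5, 14, −2), |n|² = 225, n·X_0 − (-21) = 675, so t = 675/225 = 3.
Foot F = X_0 − 3·n = (−33, −13, 2); the reflection is 2F − X_0 = (−18, −55, 8).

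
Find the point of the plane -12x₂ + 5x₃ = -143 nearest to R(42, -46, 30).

The perpendicular from R has direction n = (0, -12, 5): r = (42, -46, 30) + μ(0, -12, 5).
Substitute into the plane: n·(R + μn) = -143 gives 702 + 169μ = -143, so μ = -5.
Foot = (42, -46, 30) + (-5)·(0, -12, 5) = (42, 14, 5).

(42, 14, 5)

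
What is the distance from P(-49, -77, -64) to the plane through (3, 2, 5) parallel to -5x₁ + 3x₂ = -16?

23/√34

Parallel planes share the normal n = (-5, 3, 0); since (3, 2, 5) lies on the plane, its equation is -5x₁ + 3x₂ = -9.
Then n·(-49, -77, -64) - (-9) = 23.
|n| = √(25 + 9 + 0) = √34, so the distance is |23|/√34 = 23√34/34.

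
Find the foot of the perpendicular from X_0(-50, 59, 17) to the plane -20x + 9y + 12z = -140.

The perpendicular from X_0 has direction n = (-20, 9, 12): r = (-50, 59, 17) + μ(-20, 9, 12).
Substitute into the plane: n·(X_0 + μn) = -140 gives 1735 + 625μ = -140, so μ = -3.
Foot = (-50, 59, 17) + (-3)·(-20, 9, 12) = (10, 32, -19).

(10, 32, -19)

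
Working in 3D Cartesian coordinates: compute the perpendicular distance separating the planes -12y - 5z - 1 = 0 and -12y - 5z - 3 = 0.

2/13

With common normal n = (0, -12, -5) (|n| = 13), the distance is |1 − 3|/|n| = 2/13.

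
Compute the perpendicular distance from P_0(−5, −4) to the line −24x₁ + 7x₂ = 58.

The normal to the line is n = (−24, 7) with |n| = 25.
|n·P_0 − 58| = |92 − 58| = 34, so the distance is 34/25.

34/25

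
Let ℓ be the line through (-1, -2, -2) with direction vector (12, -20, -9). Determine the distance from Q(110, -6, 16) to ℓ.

3√1129

Direction vector d = (12, -20, -9).
AP = (111, -4, 18), and AP × d = (396, 1215, -2172).
|AP × d|² = 6350625 and |d|² = 625, so the distance is √(6350625/625) = √10161 = 3√1129.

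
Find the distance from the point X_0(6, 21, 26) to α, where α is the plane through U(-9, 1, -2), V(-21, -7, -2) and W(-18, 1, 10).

24√61/61

UV = (-12, -8, 0) and UW = (-9, 0, 12), so a normal is n = UV × UW = (-96, 144, -72).
n = (-96, 144, -72); n·P − 1152 = -576; |n| = 24√61; distance = 576/(24√61) = 24/√61.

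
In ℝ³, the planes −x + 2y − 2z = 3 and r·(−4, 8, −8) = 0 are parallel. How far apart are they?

1

Divide the second equation by 4 to match normals: −x + 2y − 2z = 0.
With common normal n = (−1, 2, −2) (|n| = 3), the distance is |3 − 0|/|n| = 3/3 = 1.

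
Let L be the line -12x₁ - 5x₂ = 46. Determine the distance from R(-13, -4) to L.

10

d = |(-12)·(-13) + (-5)·(-4) − 46| / √(144 + 25) = |130|/13 = 10.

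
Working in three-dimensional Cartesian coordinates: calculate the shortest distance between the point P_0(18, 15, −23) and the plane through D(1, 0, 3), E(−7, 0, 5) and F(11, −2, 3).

DE = (−8, 0, 2) and DF = (10, −2, 0), so a normal is n = DE × DF = (4, 20, 16).
n = (4, 20, 16); n·P − 52 = -48; |n| = 4√42; distance = 48/(4√42) = 12/√42.

2√42/7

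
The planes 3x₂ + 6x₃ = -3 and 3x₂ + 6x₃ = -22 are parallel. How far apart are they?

Both planes have normal n = (0, 3, 6), |n| = 3√5. Any point on the first plane is at distance |(-22) − (-3)|/|n| = 19/(3√5) = 19√5/15 from the second.

19√5/15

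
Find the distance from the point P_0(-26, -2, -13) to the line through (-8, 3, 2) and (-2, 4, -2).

A direction vector is d = (6, 1, -4).
AP = (-18, -5, -15); AP·d = -53, |AP|² = 574, |d|² = 53.
distance² = |AP|² − (AP·d)²/|d|² = 574 − 2809/53 = 521, so the distance is √521.

√521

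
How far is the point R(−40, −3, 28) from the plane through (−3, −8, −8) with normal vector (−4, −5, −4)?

The plane has equation n·(r − (−3, −8, −8)) = 0, i.e. n·r = 84.
Then n·(−40, −3, 28) − 84 = −21.
|n| = √(16 + 25 + 16) = √57, so the distance is |-21|/√57 = 7√57/19.

21/√57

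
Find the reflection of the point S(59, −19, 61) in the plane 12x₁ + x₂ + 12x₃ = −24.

(-61, -29, -59)

With n = (12, 1, 12), the signed offset is (n·S − (-24))/|n|² = 1445/289 = 5.
S' = S − 2t·n = (59, −19, 61) − 10·(12, 1, 12) = (−61, −29, −59).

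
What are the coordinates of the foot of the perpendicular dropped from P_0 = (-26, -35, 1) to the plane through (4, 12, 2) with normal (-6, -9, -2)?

The perpendicular from P_0 has direction n = (-6, -9, -2): r = (-26, -35, 1) + t(-6, -9, -2).
Substitute into the plane: n·(P_0 + tn) = -136 gives 469 + 121t = -136, so t = -5.
Foot = (-26, -35, 1) + (-5)·(-6, -9, -2) = (4, 10, 11).

(4, 10, 11)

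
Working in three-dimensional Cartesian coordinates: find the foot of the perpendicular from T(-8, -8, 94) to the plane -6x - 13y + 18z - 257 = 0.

n = (-6, -13, 18), |n|² = 529, and n·T − 257 = 1587.
t = 1587/529 = 3, so the foot is T − t·n = (-8, -8, 94) − 3·(-6, -13, 18) = (10, 31, 40).

(10, 31, 40)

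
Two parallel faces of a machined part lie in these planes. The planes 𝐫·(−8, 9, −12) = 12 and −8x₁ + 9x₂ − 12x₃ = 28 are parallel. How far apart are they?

16/17

Both planes have normal n = (−8, 9, −12), |n| = 17. Any point on the first plane is at distance |28 − 12|/|n| = 16/17 from the second.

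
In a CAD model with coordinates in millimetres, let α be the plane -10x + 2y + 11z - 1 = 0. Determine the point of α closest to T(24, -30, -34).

n = (-10, 2, 11), |n|² = 225, and n·T − 1 = -675.
t = -675/225 = -3, so the foot is T − t·n = (24, -30, -34) − (-3)·(-10, 2, 11) = (-6, -24, -1).

(-6, -24, -1)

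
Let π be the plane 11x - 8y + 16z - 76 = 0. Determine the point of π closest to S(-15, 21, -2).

n = (11, -8, 16), |n|² = 441, and n·S − 76 = -441.
t = -441/441 = -1, so the foot is S − t·n = (-15, 21, -2) − (-1)·(11, -8, 16) = (-4, 13, 14).

(-4, 13, 14)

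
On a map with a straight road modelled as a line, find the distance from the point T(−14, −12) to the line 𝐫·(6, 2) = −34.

The normal to the line is n = (6, 2) with |n| = 2√10.
|n·T − (-34)| = |-108 − (-34)| = 74, so the distance is 74/(2√10) = 37/√10.

37/√10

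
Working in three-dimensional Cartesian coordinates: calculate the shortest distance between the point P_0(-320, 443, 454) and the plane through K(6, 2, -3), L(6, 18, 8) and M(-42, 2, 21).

KL = (0, 16, 11) and KM = (-48, 0, 24), so a normal is n = KL × KM = (384, -528, 768).
n = (384, -528, 768); n·P − (-1056) = -7056; |n| = 1008; distance = 7056/1008 = 7.

7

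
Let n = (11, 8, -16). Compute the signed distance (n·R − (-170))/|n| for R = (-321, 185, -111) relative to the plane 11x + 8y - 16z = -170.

-5

n·R − (-170) = -105.
|n| = 21, so the signed distance is -105/21 = -5.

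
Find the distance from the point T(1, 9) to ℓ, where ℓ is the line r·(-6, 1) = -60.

The normal to the line is n = (-6, 1) with |n| = √37.
|n·T − (-60)| = |3 − (-60)| = 63, so the distance is 63/√37 = 63√37/37.

63/√37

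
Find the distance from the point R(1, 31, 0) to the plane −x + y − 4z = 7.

23/(3√2)

Normal vector n = (−1, 1, −4), and n·(1, 31, 0) − 7 = 23.
|n| = √(1 + 1 + 16) = 3√2, so the distance is |23|/(3√2) = 23√2/6.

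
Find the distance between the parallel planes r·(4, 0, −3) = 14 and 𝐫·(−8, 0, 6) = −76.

24/5

Divide the second equation by -2 to match normals: 4x − 3z = 38.
Both planes have normal n = (4, 0, −3), |n| = 5. Any point on the first plane is at distance |38 − 14|/|n| = 24/5 from the second.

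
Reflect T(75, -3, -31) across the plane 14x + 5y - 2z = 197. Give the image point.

(-37, -43, -15)

n = (14, 5, -2), |n|² = 225, n·T − 197 = 900, so t = 900/225 = 4.
Foot F = T − 4·n = (19, -23, -23); the reflection is 2F − T = (-37, -43, -15).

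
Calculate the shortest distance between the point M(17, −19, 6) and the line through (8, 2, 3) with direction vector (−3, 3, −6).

Direction vector d = (−3, 3, −6).
AP = (9, −21, 3), and AP × d = (117, 45, −36).
|AP × d|² = 17010 and |d|² = 54, so the distance is √(17010/54) = √315 = 3√35.

3√35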